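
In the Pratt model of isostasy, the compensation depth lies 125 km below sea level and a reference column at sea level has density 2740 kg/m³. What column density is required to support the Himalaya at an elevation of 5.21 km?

Pratt balance: ρ_ref D = ρ (D + h).
ρ = ρ_ref D/(D + h) = 2740 × 125 km/(125 km + 5.21 km) = 2630 kg/m³.

2630 kg/m³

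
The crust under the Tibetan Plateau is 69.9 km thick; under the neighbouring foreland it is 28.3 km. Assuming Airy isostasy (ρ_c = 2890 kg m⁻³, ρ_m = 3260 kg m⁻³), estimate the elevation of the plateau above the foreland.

Excess crust Δ = 69.9 km − 28.3 km = 41.6 km, split between elevation h and root r with h + r = Δ.
Airy balance ρ_c h = (ρ_m − ρ_c) r gives r = h ρ_c/(ρ_m − ρ_c), so h (1 + ρ_c/(ρ_m − ρ_c)) = Δ, i.e. h = Δ (ρ_m − ρ_c)/ρ_m.
h = 41.6 km × 370/3260 = 4.72 km.

4.72 km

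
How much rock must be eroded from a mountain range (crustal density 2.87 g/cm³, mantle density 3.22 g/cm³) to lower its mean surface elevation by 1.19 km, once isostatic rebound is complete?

10.9 km

Net drop Δ = e − u = e − e ρ_c/ρ_m = e (ρ_m − ρ_c)/ρ_m.
e = Δ ρ_m/(ρ_m − ρ_c) = 1.19 km × 3.22/0.35 = 10.9 km.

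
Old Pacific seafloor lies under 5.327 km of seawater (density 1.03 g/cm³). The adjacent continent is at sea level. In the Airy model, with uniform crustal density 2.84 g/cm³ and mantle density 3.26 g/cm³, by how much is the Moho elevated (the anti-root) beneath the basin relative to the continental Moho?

23 km

Balancing pressure at the compensation depth: replacing crust with seawater at the top is compensated by replacing crust with mantle at the base: d (ρ_c − ρ_w) = a (ρ_m − ρ_c).
a = d (ρ_c − ρ_w)/(ρ_m − ρ_c) = 5.327 km × 1.81/0.42 = 23 km.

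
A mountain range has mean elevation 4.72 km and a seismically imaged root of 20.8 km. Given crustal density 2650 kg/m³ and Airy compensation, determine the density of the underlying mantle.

Airy balance: ρ_c h = (ρ_m − ρ_c) r → ρ_m = ρ_c (1 + h/r).
ρ_m = 2650 × (1 + 4.72 km/20.8 km) = 3250 kg/m³.

3250 kg/m³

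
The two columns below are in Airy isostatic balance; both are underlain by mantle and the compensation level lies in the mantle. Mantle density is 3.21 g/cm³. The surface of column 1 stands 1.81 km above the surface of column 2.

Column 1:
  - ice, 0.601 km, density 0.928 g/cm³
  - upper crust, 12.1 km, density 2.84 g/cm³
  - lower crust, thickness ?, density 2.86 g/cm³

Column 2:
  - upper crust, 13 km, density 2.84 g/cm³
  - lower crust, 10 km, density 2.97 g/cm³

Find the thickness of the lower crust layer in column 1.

20.5 km

Take the compensation level at the base of the deeper column (depth z_c below the surface of column 1) and equate Σ ρ_i t_i down to z_c; mantle fills any gap and the z_c terms cancel.
Column 1: 0.601×0.928 + 12.1×2.84 + x×2.86 + (z_c − 12.701 − x)×3.21
Column 2: 1.81×0 + 13×2.84 + 10×2.97 + (z_c − 1.81 − 23)×3.21
The z_c×3.21 term appears on both sides and cancels. Collect the known terms of each column as K = Σ(ρt)_known − 3.21 × (depth of known layers): K_1 = 34.921728 − 3.21×12.701 = −5.848482; K_2 = 66.62 − 3.21×(1.81 + 23) = −13.0201.
Balance: K_1 − x×(3.21 − 2.86) = K_2, so x = (K_1 − K_2)/(3.21 − 2.86) = 7.17162/0.35 = 20.5 km.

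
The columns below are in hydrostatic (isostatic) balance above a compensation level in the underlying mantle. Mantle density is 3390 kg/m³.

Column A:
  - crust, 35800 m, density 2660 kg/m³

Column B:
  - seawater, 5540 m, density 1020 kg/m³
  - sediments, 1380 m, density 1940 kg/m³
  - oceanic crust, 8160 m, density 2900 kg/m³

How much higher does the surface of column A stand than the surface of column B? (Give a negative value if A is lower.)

For any compensation level in the mantle, the mantle terms cancel and isostasy reduces to e = (Σt_A − Σt_B) − (Σ(ρt)_A − Σ(ρt)_B) / ρ_m.
Σt_A = 35800 m; Σt_B = 15080 m; Σ(ρt)_A = 95228000; Σ(ρt)_B = 31992000 (in m·kg/m³).
e = (35800 − 15080) − (95228000 − 31992000) / 3390 = 2070 m.

2070 m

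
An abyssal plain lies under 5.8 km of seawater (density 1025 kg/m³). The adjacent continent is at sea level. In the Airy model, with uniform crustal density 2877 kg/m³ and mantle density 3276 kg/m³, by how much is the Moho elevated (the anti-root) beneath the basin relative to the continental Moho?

Isostatic balance requires: replacing crust with seawater at the top is compensated by replacing crust with mantle at the base: d (ρ_c − ρ_w) = a (ρ_m − ρ_c).
a = d (ρ_c − ρ_w)/(ρ_m − ρ_c) = 5.8 km × 1852/399 = 26.9 km.

26.9 km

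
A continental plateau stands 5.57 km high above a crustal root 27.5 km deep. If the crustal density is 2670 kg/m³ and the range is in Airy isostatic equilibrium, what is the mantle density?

Airy balance: ρ_c h = (ρ_m − ρ_c) r → ρ_m = ρ_c (1 + h/r).
ρ_m = 2670 × (1 + 5.57 km/27.5 km) = 3210 kg/m³.

3210 kg/m³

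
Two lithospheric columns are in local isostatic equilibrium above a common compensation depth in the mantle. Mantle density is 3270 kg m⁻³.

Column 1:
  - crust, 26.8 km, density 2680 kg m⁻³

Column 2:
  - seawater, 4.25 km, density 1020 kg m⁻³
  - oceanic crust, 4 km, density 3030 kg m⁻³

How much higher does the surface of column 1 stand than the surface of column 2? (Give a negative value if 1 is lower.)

For any compensation level in the mantle, the mantle terms cancel and isostasy reduces to e = (Σt_1 − Σt_2) − (Σ(ρt)_1 − Σ(ρt)_2) / ρ_m.
Σt_1 = 26.8 km; Σt_2 = 8.25 km; Σ(ρt)_1 = 71824; Σ(ρt)_2 = 16455 (in km·kg m⁻³).
e = (26.8 − 8.25) − (71824 − 16455) / 3270 = 1.62 km.

1.62 km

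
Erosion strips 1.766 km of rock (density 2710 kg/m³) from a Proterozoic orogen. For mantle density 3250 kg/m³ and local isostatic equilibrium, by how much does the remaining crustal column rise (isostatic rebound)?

Unloading: uplift u = e ρ_c/ρ_m = 1.766 km × 2710/3250 = 1.47 km.

1.47 km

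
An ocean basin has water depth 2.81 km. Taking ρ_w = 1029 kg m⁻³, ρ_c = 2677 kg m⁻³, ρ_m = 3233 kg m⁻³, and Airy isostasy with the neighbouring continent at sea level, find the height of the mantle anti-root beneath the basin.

In Airy isostatic equilibrium: replacing crust with seawater at the top is compensated by replacing crust with mantle at the base: d (ρ_c − ρ_w) = a (ρ_m − ρ_c).
a = d (ρ_c − ρ_w)/(ρ_m − ρ_c) = 2.81 km × 1648/556 = 8.33 km.

8.33 km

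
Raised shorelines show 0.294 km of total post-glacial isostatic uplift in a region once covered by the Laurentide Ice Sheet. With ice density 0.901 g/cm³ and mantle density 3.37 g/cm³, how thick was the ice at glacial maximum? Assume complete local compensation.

1.1 km

u = t ρ_ice/ρ_m → t = u ρ_m/ρ_ice = 0.294 km × 3.37/0.901 = 1.1 km.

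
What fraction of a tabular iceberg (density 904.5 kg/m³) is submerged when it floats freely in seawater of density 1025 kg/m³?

Submerged fraction = ρ_obj/ρ_fluid = 904.5/1025 = 0.882.

0.882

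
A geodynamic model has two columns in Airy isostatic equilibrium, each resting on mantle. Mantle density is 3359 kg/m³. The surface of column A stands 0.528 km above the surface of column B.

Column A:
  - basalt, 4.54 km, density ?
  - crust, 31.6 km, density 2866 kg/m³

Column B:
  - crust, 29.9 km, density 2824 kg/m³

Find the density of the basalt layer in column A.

Take the compensation level at the base of the deeper column (depth z_c below the surface of column A) and equate Σ ρ_i t_i down to z_c; mantle fills any gap and the z_c terms cancel.
Column A: 4.54×ρ + 31.6×2866 + (z_c − 36.14)×3359
Column B: 0.528×0 + 29.9×2824 + (z_c − 0.528 − 29.9)×3359
The z_c×3359 term appears on both sides and cancels. Collect the known terms of each column as K = Σ(ρt)_known − 3359 × (depth of known layers): K_A = 90565.6 − 3359×36.14 = −30828.66; K_B = 84437.6 − 3359×(0.528 + 29.9) = −17770.052.
Balance: K_A + 4.54×ρ = K_B, so ρ = (K_B − K_A)/4.54 = 13058.6/4.54 = 2880 kg/m³.

2880 kg/m³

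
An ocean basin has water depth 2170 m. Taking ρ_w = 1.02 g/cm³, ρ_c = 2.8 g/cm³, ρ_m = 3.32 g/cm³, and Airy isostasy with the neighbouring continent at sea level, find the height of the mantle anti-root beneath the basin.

7430 m

Equating mass per unit area of the two columns: replacing crust with seawater at the top is compensated by replacing crust with mantle at the base: d (ρ_c − ρ_w) = a (ρ_m − ρ_c).
a = d (ρ_c − ρ_w)/(ρ_m − ρ_c) = 2170 m × 1.78/0.52 = 7430 m.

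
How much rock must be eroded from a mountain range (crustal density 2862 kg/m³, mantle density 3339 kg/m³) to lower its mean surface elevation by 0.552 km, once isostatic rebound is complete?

Net drop Δ = e − u = e − e ρ_c/ρ_m = e (ρ_m − ρ_c)/ρ_m.
e = Δ ρ_m/(ρ_m − ρ_c) = 0.552 km × 3339/477 = 3.86 km.

3.86 km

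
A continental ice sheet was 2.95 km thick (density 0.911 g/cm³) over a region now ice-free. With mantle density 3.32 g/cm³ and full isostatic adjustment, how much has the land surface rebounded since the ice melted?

0.809 km

Removing the load lets mantle flow back in; uplift u satisfies ρ_ice t = ρ_m u.
u = t ρ_ice/ρ_m = 2.95 km × 0.911/3.32 = 0.809 km.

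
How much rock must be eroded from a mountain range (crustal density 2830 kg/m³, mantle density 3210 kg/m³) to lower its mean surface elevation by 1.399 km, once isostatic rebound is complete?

Net drop Δ = e − u = e − e ρ_c/ρ_m = e (ρ_m − ρ_c)/ρ_m.
e = Δ ρ_m/(ρ_m − ρ_c) = 1.399 km × 3210/380 = 11.8 km.

11.8 km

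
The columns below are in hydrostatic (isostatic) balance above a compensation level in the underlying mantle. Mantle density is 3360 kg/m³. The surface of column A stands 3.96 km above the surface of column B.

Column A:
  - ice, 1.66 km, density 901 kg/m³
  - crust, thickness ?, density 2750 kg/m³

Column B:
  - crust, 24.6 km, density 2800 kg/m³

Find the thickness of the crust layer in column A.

37.7 km

Take the compensation level at the base of the deeper column (depth z_c below the surface of column A) and equate Σ ρ_i t_i down to z_c; mantle fills any gap and the z_c terms cancel.
Column A: 1.66×901 + x×2750 + (z_c − 1.66 − x)×3360
Column B: 3.96×0 + 24.6×2800 + (z_c − 3.96 − 24.6)×3360
The z_c×3360 term appears on both sides and cancels. Collect the known terms of each column as K = Σ(ρt)_known − 3360 × (depth of known layers): K_A = 1495.66 − 3360×1.66 = −4081.94; K_B = 68880 − 3360×(3.96 + 24.6) = −27081.6.
Balance: K_A − x×(3360 − 2750) = K_B, so x = (K_A − K_B)/(3360 − 2750) = 22999.7/610 = 37.7 km.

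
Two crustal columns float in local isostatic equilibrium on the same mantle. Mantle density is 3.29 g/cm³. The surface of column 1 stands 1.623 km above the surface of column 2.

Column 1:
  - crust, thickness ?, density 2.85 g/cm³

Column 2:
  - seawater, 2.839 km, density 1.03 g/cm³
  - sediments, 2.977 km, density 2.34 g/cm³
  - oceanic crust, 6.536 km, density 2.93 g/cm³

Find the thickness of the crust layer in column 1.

38.5 km

Take the compensation level at the base of the deeper column (depth z_c below the surface of column 1) and equate Σ ρ_i t_i down to z_c; mantle fills any gap and the z_c terms cancel.
Column 1: x×2.85 + (z_c − 0 − x)×3.29
Column 2: 1.623×0 + 2.839×1.03 + 2.977×2.34 + 6.536×2.93 + (z_c − 1.623 − 12.352)×3.29
The z_c×3.29 term appears on both sides and cancels. Collect the known terms of each column as K = Σ(ρt)_known − 3.29 × (depth of known layers): K_1 = 0 − 3.29×0 = 0; K_2 = 29.04083 − 3.29×(1.623 + 12.352) = −16.93692.
Balance: K_1 − x×(3.29 − 2.85) = K_2, so x = (K_1 − K_2)/(3.29 − 2.85) = 16.9369/0.44 = 38.5 km.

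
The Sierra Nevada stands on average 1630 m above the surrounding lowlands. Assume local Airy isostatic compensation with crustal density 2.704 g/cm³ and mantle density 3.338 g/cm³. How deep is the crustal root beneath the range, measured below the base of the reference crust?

Equating mass per unit area of the two columns: the weight of the topography is balanced by the buoyancy of the root, ρ_c h = (ρ_m − ρ_c) r.
r = h · ρ_c / (ρ_m − ρ_c) = 1630 m × 2.704 / (3.338 − 2.704) = 6950 m.

6950 m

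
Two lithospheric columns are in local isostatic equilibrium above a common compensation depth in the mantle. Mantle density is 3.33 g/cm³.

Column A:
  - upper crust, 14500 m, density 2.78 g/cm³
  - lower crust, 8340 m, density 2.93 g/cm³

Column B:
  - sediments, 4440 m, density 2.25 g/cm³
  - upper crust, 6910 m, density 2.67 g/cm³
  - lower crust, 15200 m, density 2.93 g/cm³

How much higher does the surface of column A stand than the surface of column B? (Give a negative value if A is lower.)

For any compensation level in the mantle, the mantle terms cancel and isostasy reduces to e = (Σt_A − Σt_B) − (Σ(ρt)_A − Σ(ρt)_B) / ρ_m.
Σt_A = 22840 m; Σt_B = 26550 m; Σ(ρt)_A = 64746.2; Σ(ρt)_B = 72975.7 (in m·g/cm³).
e = (22840 − 26550) − (64746.2 − 72975.7) / 3.33 = −1240 m.

−1240 m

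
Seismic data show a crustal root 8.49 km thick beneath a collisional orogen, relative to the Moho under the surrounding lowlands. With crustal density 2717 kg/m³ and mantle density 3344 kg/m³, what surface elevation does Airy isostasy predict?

1.96 km

Isostatic balance requires: ρ_c h = (ρ_m − ρ_c) r.
h = r (ρ_m − ρ_c) / ρ_c = 8.49 km × (3344 − 2717) / 2717 = 1.96 km.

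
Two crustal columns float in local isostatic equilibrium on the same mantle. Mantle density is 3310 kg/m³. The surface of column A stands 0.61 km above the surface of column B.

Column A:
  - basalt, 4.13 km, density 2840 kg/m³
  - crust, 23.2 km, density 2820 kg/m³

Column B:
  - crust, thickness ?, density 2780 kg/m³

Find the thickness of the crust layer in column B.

Take the compensation level at the base of the deeper column (depth z_c below the surface of column A) and equate Σ ρ_i t_i down to z_c; mantle fills any gap and the z_c terms cancel.
Column A: 4.13×2840 + 23.2×2820 + (z_c − 27.33)×3310
Column B: 0.61×0 + x×2780 + (z_c − 0.61 − 0 − x)×3310
The z_c×3310 term appears on both sides and cancels. Collect the known terms of each column as K = Σ(ρt)_known − 3310 × (depth of known layers): K_A = 77153.2 − 3310×27.33 = −13309.1; K_B = 0 − 3310×(0.61 + 0) = −2019.1.
Balance: K_A = K_B − x×(3310 − 2780), so x = (K_B − K_A)/(3310 − 2780) = 11290/530 = 21.3 km.

21.3 km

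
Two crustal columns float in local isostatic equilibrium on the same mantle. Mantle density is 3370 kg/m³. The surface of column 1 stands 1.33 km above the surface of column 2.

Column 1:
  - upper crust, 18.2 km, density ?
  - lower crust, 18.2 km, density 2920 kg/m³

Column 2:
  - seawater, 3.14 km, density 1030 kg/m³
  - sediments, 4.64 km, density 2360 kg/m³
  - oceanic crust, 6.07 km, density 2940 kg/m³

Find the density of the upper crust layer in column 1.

Take the compensation level at the base of the deeper column (depth z_c below the surface of column 1) and equate Σ ρ_i t_i down to z_c; mantle fills any gap and the z_c terms cancel.
Column 1: 18.2×ρ + 18.2×2920 + (z_c − 36.4)×3370
Column 2: 1.33×0 + 3.14×1030 + 4.64×2360 + 6.07×2940 + (z_c − 1.33 − 13.85)×3370
The z_c×3370 term appears on both sides and cancels. Collect the known terms of each column as K = Σ(ρt)_known − 3370 × (depth of known layers): K_1 = 53144 − 3370×36.4 = −69524; K_2 = 32030.4 − 3370×(1.33 + 13.85) = −19126.2.
Balance: K_1 + 18.2×ρ = K_2, so ρ = (K_2 − K_1)/18.2 = 50397.8/18.2 = 2770 kg/m³.

2770 kg/m³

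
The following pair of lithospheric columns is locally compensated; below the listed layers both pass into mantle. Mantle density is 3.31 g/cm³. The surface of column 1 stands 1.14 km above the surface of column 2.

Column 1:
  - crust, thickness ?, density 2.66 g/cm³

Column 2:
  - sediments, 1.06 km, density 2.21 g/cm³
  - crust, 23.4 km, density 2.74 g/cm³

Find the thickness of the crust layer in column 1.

28.1 km

Take the compensation level at the base of the deeper column (depth z_c below the surface of column 1) and equate Σ ρ_i t_i down to z_c; mantle fills any gap and the z_c terms cancel.
Column 1: x×2.66 + (z_c − 0 − x)×3.31
Column 2: 1.14×0 + 1.06×2.21 + 23.4×2.74 + (z_c − 1.14 − 24.46)×3.31
The z_c×3.31 term appears on both sides and cancels. Collect the known terms of each column as K = Σ(ρt)_known − 3.31 × (depth of known layers): K_1 = 0 − 3.31×0 = 0; K_2 = 66.4586 − 3.31×(1.14 + 24.46) = −18.2774.
Balance: K_1 − x×(3.31 − 2.66) = K_2, so x = (K_1 − K_2)/(3.31 − 2.66) = 18.2774/0.65 = 28.1 km.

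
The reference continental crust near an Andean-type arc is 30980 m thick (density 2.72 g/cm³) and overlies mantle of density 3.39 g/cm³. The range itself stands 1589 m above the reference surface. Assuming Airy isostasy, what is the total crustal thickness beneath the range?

Root depth r = h ρ_c / (ρ_m − ρ_c) = 1589 m × 2.72 / 0.67 = 6451 m.
Total thickness = T + h + r = 30980 m + 1589 m + 6451 m = 39000 m.

39000 m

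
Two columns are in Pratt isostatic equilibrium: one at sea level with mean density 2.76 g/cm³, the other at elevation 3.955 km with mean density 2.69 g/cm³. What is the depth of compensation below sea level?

ρ_ref D = ρ (D + h) → D (ρ_ref − ρ) = ρ h.
D = ρ h/(ρ_ref − ρ) = 2.69 × 3.955 km/(2.76 − 2.69) = 152 km.

152 km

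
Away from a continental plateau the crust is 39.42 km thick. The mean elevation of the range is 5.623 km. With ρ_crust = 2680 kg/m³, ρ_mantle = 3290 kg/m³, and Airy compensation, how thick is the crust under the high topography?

Root depth r = h ρ_c / (ρ_m − ρ_c) = 5.623 km × 2680 / 610 = 24.7 km.
Total thickness = T + h + r = 39.42 km + 5.623 km + 24.7 km = 69.7 km.

69.7 km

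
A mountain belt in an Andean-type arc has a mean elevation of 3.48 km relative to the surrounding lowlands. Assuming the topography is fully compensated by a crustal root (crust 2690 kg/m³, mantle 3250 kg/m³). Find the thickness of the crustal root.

16.7 km

Isostatic balance requires: the weight of the topography is balanced by the buoyancy of the root, ρ_c h = (ρ_m − ρ_c) r.
r = h · ρ_c / (ρ_m − ρ_c) = 3.48 km × 2690 / (3250 − 2690) = 16.7 km.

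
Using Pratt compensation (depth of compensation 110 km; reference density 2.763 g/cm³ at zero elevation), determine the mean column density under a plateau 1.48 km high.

Pratt balance: ρ_ref D = ρ (D + h).
ρ = ρ_ref D/(D + h) = 2.763 × 110 km/(110 km + 1.48 km) = 2.73 g/cm³.

2.73 g/cm³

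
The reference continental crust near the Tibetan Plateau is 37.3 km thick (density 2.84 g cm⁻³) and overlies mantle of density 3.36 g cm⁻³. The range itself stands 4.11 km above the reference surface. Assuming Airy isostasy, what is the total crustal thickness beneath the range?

63.9 km

Root depth r = h ρ_c / (ρ_m − ρ_c) = 4.11 km × 2.84 / 0.52 = 22.45 km.
Total thickness = T + h + r = 37.3 km + 4.11 km + 22.45 km = 63.9 km.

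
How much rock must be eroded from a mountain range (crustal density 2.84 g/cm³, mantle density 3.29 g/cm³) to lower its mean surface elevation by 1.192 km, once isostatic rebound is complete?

8.71 km

Net drop Δ = e − u = e − e ρ_c/ρ_m = e (ρ_m − ρ_c)/ρ_m.
e = Δ ρ_m/(ρ_m − ρ_c) = 1.192 km × 3.29/0.45 = 8.71 km.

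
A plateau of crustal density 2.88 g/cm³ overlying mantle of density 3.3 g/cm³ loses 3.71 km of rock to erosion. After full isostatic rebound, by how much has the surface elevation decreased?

0.472 km

Rebound u = e ρ_c/ρ_m = 3.71 km × 2.88/3.3 = 3.238 km.
Net surface drop = e − u = 3.71 km − 3.238 km = e (ρ_m − ρ_c)/ρ_m = 0.472 km.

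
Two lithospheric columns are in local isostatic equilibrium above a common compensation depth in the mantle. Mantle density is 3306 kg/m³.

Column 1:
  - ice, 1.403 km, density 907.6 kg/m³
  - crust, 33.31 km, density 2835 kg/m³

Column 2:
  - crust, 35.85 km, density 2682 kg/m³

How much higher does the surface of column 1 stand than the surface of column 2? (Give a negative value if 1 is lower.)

−1 km

For any compensation level in the mantle, the mantle terms cancel and isostasy reduces to e = (Σt_1 − Σt_2) − (Σ(ρt)_1 − Σ(ρt)_2) / ρ_m.
Σt_1 = 34.713 km; Σt_2 = 35.85 km; Σ(ρt)_1 = 95707.2128; Σ(ρt)_2 = 96149.7 (in km·kg/m³).
e = (34.713 − 35.85) − (95707.2128 − 96149.7) / 3306 = −1 km.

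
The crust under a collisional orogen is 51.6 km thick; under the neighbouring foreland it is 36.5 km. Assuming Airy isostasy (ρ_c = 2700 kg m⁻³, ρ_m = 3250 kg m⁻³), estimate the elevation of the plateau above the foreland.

Excess crust Δ = 51.6 km − 36.5 km = 15.1 km, split between elevation h and root r with h + r = Δ.
Airy balance ρ_c h = (ρ_m − ρ_c) r gives r = h ρ_c/(ρ_m − ρ_c), so h (1 + ρ_c/(ρ_m − ρ_c)) = Δ, i.e. h = Δ (ρ_m − ρ_c)/ρ_m.
h = 15.1 km × 550/3250 = 2.56 km.

2.56 km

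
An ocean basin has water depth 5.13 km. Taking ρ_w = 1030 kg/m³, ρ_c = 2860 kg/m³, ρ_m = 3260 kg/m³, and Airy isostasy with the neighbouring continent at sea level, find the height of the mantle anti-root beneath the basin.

For local isostatic compensation: replacing crust with seawater at the top is compensated by replacing crust with mantle at the base: d (ρ_c − ρ_w) = a (ρ_m − ρ_c).
a = d (ρ_c − ρ_w)/(ρ_m − ρ_c) = 5.13 km × 1830/400 = 23.5 km.

23.5 km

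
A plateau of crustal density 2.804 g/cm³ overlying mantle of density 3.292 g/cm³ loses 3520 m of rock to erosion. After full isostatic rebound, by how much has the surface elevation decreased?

522 m

Rebound u = e ρ_c/ρ_m = 3520 m × 2.804/3.292 = 2998 m.
Net surface drop = e − u = 3520 m − 2998 m = e (ρ_m − ρ_c)/ρ_m = 522 m.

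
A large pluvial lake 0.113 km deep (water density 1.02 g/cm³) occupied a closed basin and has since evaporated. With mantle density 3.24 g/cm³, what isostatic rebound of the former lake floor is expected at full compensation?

0.0356 km

u = d ρ_w/ρ_m = 0.113 km × 1.02/3.24 = 0.0356 km.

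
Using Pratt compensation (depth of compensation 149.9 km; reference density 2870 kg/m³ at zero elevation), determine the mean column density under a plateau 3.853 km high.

2800 kg/m³

Pratt balance: ρ_ref D = ρ (D + h).
ρ = ρ_ref D/(D + h) = 2870 × 149.9 km/(149.9 km + 3.853 km) = 2800 kg/m³.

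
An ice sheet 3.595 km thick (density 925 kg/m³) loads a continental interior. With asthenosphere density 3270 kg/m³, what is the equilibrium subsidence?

1.02 km

Equating mass per unit area of the two columns: the ice load ρ_ice t is balanced by mantle displaced below, ρ_m s.
s = t ρ_ice / ρ_m = 3.595 km × 925/3270 = 1.02 km.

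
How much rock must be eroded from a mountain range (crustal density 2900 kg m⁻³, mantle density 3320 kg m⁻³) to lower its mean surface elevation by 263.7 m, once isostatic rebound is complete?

Net drop Δ = e − u = e − e ρ_c/ρ_m = e (ρ_m − ρ_c)/ρ_m.
e = Δ ρ_m/(ρ_m − ρ_c) = 263.7 m × 3320/420 = 2080 m.

2080 m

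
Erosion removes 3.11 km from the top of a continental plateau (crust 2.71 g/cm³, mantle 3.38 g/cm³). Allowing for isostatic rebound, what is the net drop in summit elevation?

Rebound u = e ρ_c/ρ_m = 3.11 km × 2.71/3.38 = 2.494 km.
Net surface drop = e − u = 3.11 km − 2.494 km = e (ρ_m − ρ_c)/ρ_m = 0.616 km.

0.616 km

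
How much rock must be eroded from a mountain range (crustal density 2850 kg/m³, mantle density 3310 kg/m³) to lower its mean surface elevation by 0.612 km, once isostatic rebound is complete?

4.4 km

Net drop Δ = e − u = e − e ρ_c/ρ_m = e (ρ_m − ρ_c)/ρ_m.
e = Δ ρ_m/(ρ_m − ρ_c) = 0.612 km × 3310/460 = 4.4 km.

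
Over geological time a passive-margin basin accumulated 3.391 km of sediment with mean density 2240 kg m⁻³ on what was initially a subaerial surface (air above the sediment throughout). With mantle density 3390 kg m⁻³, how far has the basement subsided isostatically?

Subaerial load: s = t ρ_sed / ρ_m = 3.391 km × 2240/3390 = 2.24 km.

2.24 km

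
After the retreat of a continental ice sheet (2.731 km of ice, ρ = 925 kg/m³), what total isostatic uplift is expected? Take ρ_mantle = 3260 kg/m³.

0.775 km

Removing the load lets mantle flow back in; uplift u satisfies ρ_ice t = ρ_m u.
u = t ρ_ice/ρ_m = 2.731 km × 925/3260 = 0.775 km.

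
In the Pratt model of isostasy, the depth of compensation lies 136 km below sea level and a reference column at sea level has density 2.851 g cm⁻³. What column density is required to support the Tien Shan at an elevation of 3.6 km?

2.78 g cm⁻³

Pratt balance: ρ_ref D = ρ (D + h).
ρ = ρ_ref D/(D + h) = 2.851 × 136 km/(136 km + 3.6 km) = 2.78 g cm⁻³.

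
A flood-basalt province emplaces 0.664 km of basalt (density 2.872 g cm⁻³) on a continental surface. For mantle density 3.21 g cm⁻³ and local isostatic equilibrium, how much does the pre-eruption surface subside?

0.594 km

Subaerial loading: s = t ρ_load / ρ_m.
s = 0.664 km × 2.872/3.21 = 0.594 km.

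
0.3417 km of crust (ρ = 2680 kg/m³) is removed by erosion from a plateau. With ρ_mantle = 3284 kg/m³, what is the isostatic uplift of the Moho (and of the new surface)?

0.279 km

Unloading: uplift u = e ρ_c/ρ_m = 0.3417 km × 2680/3284 = 0.279 km.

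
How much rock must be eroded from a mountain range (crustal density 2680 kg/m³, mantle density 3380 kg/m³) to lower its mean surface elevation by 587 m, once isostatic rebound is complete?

2830 m

Net drop Δ = e − u = e − e ρ_c/ρ_m = e (ρ_m − ρ_c)/ρ_m.
e = Δ ρ_m/(ρ_m − ρ_c) = 587 m × 3380/700 = 2830 m.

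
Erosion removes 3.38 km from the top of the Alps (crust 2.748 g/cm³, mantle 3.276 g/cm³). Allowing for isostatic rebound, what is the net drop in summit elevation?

Rebound u = e ρ_c/ρ_m = 3.38 km × 2.748/3.276 = 2.835 km.
Net surface drop = e − u = 3.38 km − 2.835 km = e (ρ_m − ρ_c)/ρ_m = 0.545 km.

0.545 km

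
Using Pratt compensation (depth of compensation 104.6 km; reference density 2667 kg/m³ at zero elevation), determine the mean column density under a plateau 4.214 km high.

Pratt balance: ρ_ref D = ρ (D + h).
ρ = ρ_ref D/(D + h) = 2667 × 104.6 km/(104.6 km + 4.214 km) = 2560 kg/m³.

2560 kg/m³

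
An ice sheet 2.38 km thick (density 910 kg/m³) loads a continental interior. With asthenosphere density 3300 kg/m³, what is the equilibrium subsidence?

For local isostatic compensation: the ice load ρ_ice t is balanced by mantle displaced below, ρ_m s.
s = t ρ_ice / ρ_m = 2.38 km × 910/3300 = 0.656 km.

0.656 km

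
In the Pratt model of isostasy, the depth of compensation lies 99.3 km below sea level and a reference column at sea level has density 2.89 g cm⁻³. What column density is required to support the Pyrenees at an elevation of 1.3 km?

Pratt balance: ρ_ref D = ρ (D + h).
ρ = ρ_ref D/(D + h) = 2.89 × 99.3 km/(99.3 km + 1.3 km) = 2.85 g cm⁻³.

2.85 g cm⁻³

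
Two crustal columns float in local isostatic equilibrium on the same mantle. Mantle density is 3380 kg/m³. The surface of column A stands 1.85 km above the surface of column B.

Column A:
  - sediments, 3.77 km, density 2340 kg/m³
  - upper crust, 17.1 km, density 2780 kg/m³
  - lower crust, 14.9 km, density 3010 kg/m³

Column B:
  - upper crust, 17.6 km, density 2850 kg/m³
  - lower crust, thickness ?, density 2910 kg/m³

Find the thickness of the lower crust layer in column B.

Take the compensation level at the base of the deeper column (depth z_c below the surface of column A) and equate Σ ρ_i t_i down to z_c; mantle fills any gap and the z_c terms cancel.
Column A: 3.77×2340 + 17.1×2780 + 14.9×3010 + (z_c − 35.77)×3380
Column B: 1.85×0 + 17.6×2850 + x×2910 + (z_c − 1.85 − 17.6 − x)×3380
The z_c×3380 term appears on both sides and cancels. Collect the known terms of each column as K = Σ(ρt)_known − 3380 × (depth of known layers): K_A = 101208.8 − 3380×35.77 = −19693.8; K_B = 50160 − 3380×(1.85 + 17.6) = −15581.
Balance: K_A = K_B − x×(3380 − 2910), so x = (K_B − K_A)/(3380 − 2910) = 4112.8/470 = 8.75 km.

8.75 km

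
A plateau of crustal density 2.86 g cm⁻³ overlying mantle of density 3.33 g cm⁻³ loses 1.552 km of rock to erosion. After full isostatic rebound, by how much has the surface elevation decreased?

Rebound u = e ρ_c/ρ_m = 1.552 km × 2.86/3.33 = 1.333 km.
Net surface drop = e − u = 1.552 km − 1.333 km = e (ρ_m − ρ_c)/ρ_m = 0.219 km.

0.219 km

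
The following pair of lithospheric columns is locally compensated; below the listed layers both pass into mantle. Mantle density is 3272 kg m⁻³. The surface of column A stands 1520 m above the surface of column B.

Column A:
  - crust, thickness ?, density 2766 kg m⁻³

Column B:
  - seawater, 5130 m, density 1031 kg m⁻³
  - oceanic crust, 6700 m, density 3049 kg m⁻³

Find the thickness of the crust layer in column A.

Take the compensation level at the base of the deeper column (depth z_c below the surface of column A) and equate Σ ρ_i t_i down to z_c; mantle fills any gap and the z_c terms cancel.
Column A: x×2766 + (z_c − 0 − x)×3272
Column B: 1520×0 + 5130×1031 + 6700×3049 + (z_c − 1520 − 11830)×3272
The z_c×3272 term appears on both sides and cancels. Collect the known terms of each column as K = Σ(ρt)_known − 3272 × (depth of known layers): K_A = 0 − 3272×0 = 0; K_B = 25717330 − 3272×(1520 + 11830) = −17963870.
Balance: K_A − x×(3272 − 2766) = K_B, so x = (K_A − K_B)/(3272 − 2766) = 17963900/506 = 35500 m.

35500 m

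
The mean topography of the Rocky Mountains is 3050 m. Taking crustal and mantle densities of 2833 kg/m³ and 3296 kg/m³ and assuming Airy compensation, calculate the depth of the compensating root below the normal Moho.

Isostatic balance requires: the weight of the topography is balanced by the buoyancy of the root, ρ_c h = (ρ_m − ρ_c) r.
r = h · ρ_c / (ρ_m − ρ_c) = 3050 m × 2833 / (3296 − 2833) = 18700 m.

18700 m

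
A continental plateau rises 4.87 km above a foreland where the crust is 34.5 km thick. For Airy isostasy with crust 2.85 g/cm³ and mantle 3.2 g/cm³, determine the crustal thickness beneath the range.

79 km

Root depth r = h ρ_c / (ρ_m − ρ_c) = 4.87 km × 2.85 / 0.35 = 39.66 km.
Total thickness = T + h + r = 34.5 km + 4.87 km + 39.66 km = 79 km.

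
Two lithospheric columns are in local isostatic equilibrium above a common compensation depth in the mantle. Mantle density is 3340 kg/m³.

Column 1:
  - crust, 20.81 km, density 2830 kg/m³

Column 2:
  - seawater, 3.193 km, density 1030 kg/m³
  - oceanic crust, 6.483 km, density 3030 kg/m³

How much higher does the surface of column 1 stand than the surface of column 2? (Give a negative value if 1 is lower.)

For any compensation level in the mantle, the mantle terms cancel and isostasy reduces to e = (Σt_1 − Σt_2) − (Σ(ρt)_1 − Σ(ρt)_2) / ρ_m.
Σt_1 = 20.81 km; Σt_2 = 9.676 km; Σ(ρt)_1 = 58892.3; Σ(ρt)_2 = 22932.28 (in km·kg/m³).
e = (20.81 − 9.676) − (58892.3 − 22932.28) / 3340 = 0.368 km.

0.368 km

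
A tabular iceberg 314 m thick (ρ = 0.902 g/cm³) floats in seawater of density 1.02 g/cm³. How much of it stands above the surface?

36.3 m

Floating equilibrium: submerged depth d = t ρ_obj/ρ_fluid = 314 m × 0.902/1.02 = 277.7 m.
Freeboard = t − d = 314 m − 277.7 m = 36.3 m.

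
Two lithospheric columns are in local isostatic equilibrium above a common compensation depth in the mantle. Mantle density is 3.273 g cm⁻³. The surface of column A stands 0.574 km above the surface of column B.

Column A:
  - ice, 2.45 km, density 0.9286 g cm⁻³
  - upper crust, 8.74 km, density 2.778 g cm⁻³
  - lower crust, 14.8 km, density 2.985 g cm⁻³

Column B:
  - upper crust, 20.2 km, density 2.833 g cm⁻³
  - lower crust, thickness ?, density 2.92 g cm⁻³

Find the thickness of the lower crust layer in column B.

Take the compensation level at the base of the deeper column (depth z_c below the surface of column A) and equate Σ ρ_i t_i down to z_c; mantle fills any gap and the z_c terms cancel.
Column A: 2.45×0.9286 + 8.74×2.778 + 14.8×2.985 + (z_c − 25.99)×3.273
Column B: 0.574×0 + 20.2×2.833 + x×2.92 + (z_c − 0.574 − 20.2 − x)×3.273
The z_c×3.273 term appears on both sides and cancels. Collect the known terms of each column as K = Σ(ρt)_known − 3.273 × (depth of known layers): K_A = 70.73279 − 3.273×25.99 = −14.33248; K_B = 57.2266 − 3.273×(0.574 + 20.2) = −10.766702.
Balance: K_A = K_B − x×(3.273 − 2.92), so x = (K_B − K_A)/(3.273 − 2.92) = 3.56578/0.353 = 10.1 km.

10.1 km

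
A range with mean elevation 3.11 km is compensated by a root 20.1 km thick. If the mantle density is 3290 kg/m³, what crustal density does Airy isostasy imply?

ρ_c h = (ρ_m − ρ_c) r → ρ_c (h + r) = ρ_m r → ρ_c = ρ_m r / (h + r).
ρ_c = 3290 × 20.1 km / (3.11 km + 20.1 km) = 2850 kg/m³.

2850 kg/m³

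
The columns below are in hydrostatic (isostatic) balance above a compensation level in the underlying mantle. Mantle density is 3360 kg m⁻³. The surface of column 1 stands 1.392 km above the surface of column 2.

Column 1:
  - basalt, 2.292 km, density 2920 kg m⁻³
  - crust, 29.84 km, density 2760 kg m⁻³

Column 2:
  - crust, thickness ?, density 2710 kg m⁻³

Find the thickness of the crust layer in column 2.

Take the compensation level at the base of the deeper column (depth z_c below the surface of column 1) and equate Σ ρ_i t_i down to z_c; mantle fills any gap and the z_c terms cancel.
Column 1: 2.292×2920 + 29.84×2760 + (z_c − 32.132)×3360
Column 2: 1.392×0 + x×2710 + (z_c − 1.392 − 0 − x)×3360
The z_c×3360 term appears on both sides and cancels. Collect the known terms of each column as K = Σ(ρt)_known − 3360 × (depth of known layers): K_1 = 89051.04 − 3360×32.132 = −18912.48; K_2 = 0 − 3360×(1.392 + 0) = −4677.12.
Balance: K_1 = K_2 − x×(3360 − 2710), so x = (K_2 − K_1)/(3360 − 2710) = 14235.4/650 = 21.9 km.

21.9 km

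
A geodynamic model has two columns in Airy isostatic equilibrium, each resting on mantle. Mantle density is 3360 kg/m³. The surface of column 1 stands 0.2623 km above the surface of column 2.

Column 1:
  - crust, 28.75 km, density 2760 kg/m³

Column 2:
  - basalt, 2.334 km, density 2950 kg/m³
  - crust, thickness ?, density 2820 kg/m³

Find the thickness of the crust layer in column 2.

Take the compensation level at the base of the deeper column (depth z_c below the surface of column 1) and equate Σ ρ_i t_i down to z_c; mantle fills any gap and the z_c terms cancel.
Column 1: 28.75×2760 + (z_c − 28.75)×3360
Column 2: 0.2623×0 + 2.334×2950 + x×2820 + (z_c − 0.2623 − 2.334 − x)×3360
The z_c×3360 term appears on both sides and cancels. Collect the known terms of each column as K = Σ(ρt)_known − 3360 × (depth of known layers): K_1 = 79350 − 3360×28.75 = −17250; K_2 = 6885.3 − 3360×(0.2623 + 2.334) = −1838.268.
Balance: K_1 = K_2 − x×(3360 − 2820), so x = (K_2 − K_1)/(3360 − 2820) = 15411.7/540 = 28.5 km.

28.5 km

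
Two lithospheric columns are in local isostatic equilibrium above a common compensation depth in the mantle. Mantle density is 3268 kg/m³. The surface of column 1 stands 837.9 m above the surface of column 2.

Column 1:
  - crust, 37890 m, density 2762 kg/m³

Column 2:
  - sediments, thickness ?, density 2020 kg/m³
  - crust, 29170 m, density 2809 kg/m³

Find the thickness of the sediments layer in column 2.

Take the compensation level at the base of the deeper column (depth z_c below the surface of column 1) and equate Σ ρ_i t_i down to z_c; mantle fills any gap and the z_c terms cancel.
Column 1: 37890×2762 + (z_c − 37890)×3268
Column 2: 837.9×0 + x×2020 + 29170×2809 + (z_c − 837.9 − 29170 − x)×3268
The z_c×3268 term appears on both sides and cancels. Collect the known terms of each column as K = Σ(ρt)_known − 3268 × (depth of known layers): K_1 = 104652180 − 3268×37890 = −19172340; K_2 = 81938530 − 3268×(837.9 + 29170) = −16127287.2.
Balance: K_1 = K_2 − x×(3268 − 2020), so x = (K_2 − K_1)/(3268 − 2020) = 3045050/1248 = 2440 m.

2440 m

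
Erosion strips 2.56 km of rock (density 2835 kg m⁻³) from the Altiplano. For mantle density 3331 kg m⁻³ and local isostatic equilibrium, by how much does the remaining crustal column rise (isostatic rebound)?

2.18 km

Unloading: uplift u = e ρ_c/ρ_m = 2.56 km × 2835/3331 = 2.18 km.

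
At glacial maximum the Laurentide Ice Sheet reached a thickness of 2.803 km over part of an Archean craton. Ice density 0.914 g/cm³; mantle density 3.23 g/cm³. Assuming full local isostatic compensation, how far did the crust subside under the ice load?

0.793 km

Isostatic balance requires: the ice load ρ_ice t is balanced by mantle displaced below, ρ_m s.
s = t ρ_ice / ρ_m = 2.803 km × 0.914/3.23 = 0.793 km.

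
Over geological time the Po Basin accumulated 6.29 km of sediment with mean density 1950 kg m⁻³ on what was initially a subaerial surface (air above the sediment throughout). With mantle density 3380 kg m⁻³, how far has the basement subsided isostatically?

Subaerial load: s = t ρ_sed / ρ_m = 6.29 km × 1950/3380 = 3.63 km.

3.63 km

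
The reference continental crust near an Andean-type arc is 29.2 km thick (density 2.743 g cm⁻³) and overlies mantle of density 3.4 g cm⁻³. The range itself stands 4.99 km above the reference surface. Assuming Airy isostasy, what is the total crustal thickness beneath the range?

Root depth r = h ρ_c / (ρ_m − ρ_c) = 4.99 km × 2.743 / 0.657 = 20.83 km.
Total thickness = T + h + r = 29.2 km + 4.99 km + 20.83 km = 55 km.

55 km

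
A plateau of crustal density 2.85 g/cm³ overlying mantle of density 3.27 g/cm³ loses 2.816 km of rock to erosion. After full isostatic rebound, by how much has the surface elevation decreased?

Rebound u = e ρ_c/ρ_m = 2.816 km × 2.85/3.27 = 2.454 km.
Net surface drop = e − u = 2.816 km − 2.454 km = e (ρ_m − ρ_c)/ρ_m = 0.362 km.

0.362 km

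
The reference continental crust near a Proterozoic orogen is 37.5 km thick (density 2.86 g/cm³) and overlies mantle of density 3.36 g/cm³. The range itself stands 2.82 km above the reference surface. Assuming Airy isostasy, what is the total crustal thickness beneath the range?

Root depth r = h ρ_c / (ρ_m − ρ_c) = 2.82 km × 2.86 / 0.5 = 16.13 km.
Total thickness = T + h + r = 37.5 km + 2.82 km + 16.13 km = 56.5 km.

56.5 km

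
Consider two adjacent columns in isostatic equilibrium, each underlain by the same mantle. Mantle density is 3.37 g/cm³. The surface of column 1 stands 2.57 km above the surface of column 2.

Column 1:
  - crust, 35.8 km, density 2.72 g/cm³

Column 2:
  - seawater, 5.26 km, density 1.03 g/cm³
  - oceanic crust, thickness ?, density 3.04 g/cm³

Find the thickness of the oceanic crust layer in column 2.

Take the compensation level at the base of the deeper column (depth z_c below the surface of column 1) and equate Σ ρ_i t_i down to z_c; mantle fills any gap and the z_c terms cancel.
Column 1: 35.8×2.72 + (z_c − 35.8)×3.37
Column 2: 2.57×0 + 5.26×1.03 + x×3.04 + (z_c − 2.57 − 5.26 − x)×3.37
The z_c×3.37 term appears on both sides and cancels. Collect the known terms of each column as K = Σ(ρt)_known − 3.37 × (depth of known layers): K_1 = 97.376 − 3.37×35.8 = −23.27; K_2 = 5.4178 − 3.37×(2.57 + 5.26) = −20.9693.
Balance: K_1 = K_2 − x×(3.37 − 3.04), so x = (K_2 − K_1)/(3.37 − 3.04) = 2.3007/0.33 = 6.97 km.

6.97 km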